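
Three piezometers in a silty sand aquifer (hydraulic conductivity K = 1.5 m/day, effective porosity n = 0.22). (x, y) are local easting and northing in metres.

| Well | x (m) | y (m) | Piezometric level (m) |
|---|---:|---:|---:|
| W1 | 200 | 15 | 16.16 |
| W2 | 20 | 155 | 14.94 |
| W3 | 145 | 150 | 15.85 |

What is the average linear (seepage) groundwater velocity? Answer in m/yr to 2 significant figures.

18 m/yr

Taking W1 as reference: W2−W1 = (-180, 140, -1.22); W3−W1 = (-55, 135, -0.31).
Determinant of the coordinate differences = (-180)·135 − (-55)·140 = -16600.
∂h/∂x = [(-1.22)·135 − (-0.31)·140] / -16600 = +0.007307
∂h/∂y = [(-180)·(-0.31) − (-55)·(-1.22)] / -16600 = +0.0006807
|∇h| = √(0.007307² + 0.0006807²) = 0.007339
Seepage velocity v = K·i/n = 1.5 × 0.007339 / 0.22 = 0.05004 m/day = 18.28 m/yr.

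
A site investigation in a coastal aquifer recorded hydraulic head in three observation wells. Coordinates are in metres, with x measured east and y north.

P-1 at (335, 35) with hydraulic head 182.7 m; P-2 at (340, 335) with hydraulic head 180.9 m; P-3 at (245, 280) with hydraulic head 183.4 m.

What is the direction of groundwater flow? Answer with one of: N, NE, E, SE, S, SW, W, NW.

Differences from P-1: to P-2 (Δx, Δy, Δh) = (5, 300, -1.8); to P-3 = (-90, 245, +0.7).
Solve a·Δx + b·Δy = Δh: det = 5·245 − (-90)·300 = 28225.
∂h/∂x = [(-1.8)·245 − (+0.7)·300] / 28225 = -0.02306
∂h/∂y = [5·(+0.7) − (-90)·(-1.8)] / 28225 = -0.005616
Flow = −∇h = (+0.02306 east, +0.005616 north), which points east.

E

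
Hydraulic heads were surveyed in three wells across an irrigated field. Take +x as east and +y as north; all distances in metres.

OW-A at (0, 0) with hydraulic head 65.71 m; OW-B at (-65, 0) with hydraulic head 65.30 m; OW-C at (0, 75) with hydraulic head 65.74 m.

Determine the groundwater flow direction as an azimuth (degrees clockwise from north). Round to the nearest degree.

266°

∂h/∂x = (65.30 − 65.71) / (-65 − 0) = +0.006308
∂h/∂y = (65.74 − 65.71) / (75 − 0) = +0.0004000
Flow direction (−∇h) has components (-0.006308 E, -0.0004000 N).
Azimuth = atan2(E, N) = atan2(-0.006308, -0.0004000) = 266.4° ≈ 266°.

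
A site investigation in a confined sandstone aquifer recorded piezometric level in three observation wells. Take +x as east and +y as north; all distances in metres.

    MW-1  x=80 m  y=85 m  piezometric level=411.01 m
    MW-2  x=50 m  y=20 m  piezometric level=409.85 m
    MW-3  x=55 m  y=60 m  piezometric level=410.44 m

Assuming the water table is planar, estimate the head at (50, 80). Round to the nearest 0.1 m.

410.7 m

Taking MW-1 as reference: MW-2−MW-1 = (-30, -65, -1.16); MW-3−MW-1 = (-25, -25, -0.57).
Solve a·Δx + b·Δy = Δh: det = (-30)·(-25) − (-25)·(-65) = -875.
∂h/∂x = [(-1.16)·(-25) − (-0.57)·(-65)] / -875 = +0.009200
∂h/∂y = [(-30)·(-0.57) − (-25)·(-1.16)] / -875 = +0.01360
h(50, 80) = 411.01 + (+0.009200)·(-30) + (+0.01360)·(-5) = 411.01 -0.276 -0.068 = 410.666 m.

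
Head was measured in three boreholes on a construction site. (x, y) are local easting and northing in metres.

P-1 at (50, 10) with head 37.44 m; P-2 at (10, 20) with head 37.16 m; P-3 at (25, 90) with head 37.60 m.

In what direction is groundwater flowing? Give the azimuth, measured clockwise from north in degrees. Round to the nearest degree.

Differences from P-1: to P-2 (Δx, Δy, Δh) = (-40, 10, -0.28); to P-3 = (-25, 80, +0.16).
Solve a·Δx + b·Δy = Δh: det = (-40)·80 − (-25)·10 = -2950.
∂h/∂x = [(-0.28)·80 − (+0.16)·10] / -2950 = +0.008136
∂h/∂y = [(-40)·(+0.16) − (-25)·(-0.28)] / -2950 = +0.004542
Flow direction (−∇h) has components (-0.008136 E, -0.004542 N).
Azimuth = atan2(E, N) = atan2(-0.008136, -0.004542) = 240.8° ≈ 241°.

241°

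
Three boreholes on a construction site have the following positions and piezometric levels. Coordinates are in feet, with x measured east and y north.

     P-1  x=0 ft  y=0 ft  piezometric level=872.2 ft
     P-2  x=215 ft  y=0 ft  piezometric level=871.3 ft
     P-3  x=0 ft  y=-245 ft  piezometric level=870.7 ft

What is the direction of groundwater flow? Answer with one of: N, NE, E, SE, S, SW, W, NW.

∂h/∂x = (871.3 − 872.2) / (215 − 0) = -0.004186
∂h/∂y = (870.7 − 872.2) / (-245 − 0) = +0.006122
Flow = −∇h = (+0.004186 east, -0.006122 north), which points southeast.

SE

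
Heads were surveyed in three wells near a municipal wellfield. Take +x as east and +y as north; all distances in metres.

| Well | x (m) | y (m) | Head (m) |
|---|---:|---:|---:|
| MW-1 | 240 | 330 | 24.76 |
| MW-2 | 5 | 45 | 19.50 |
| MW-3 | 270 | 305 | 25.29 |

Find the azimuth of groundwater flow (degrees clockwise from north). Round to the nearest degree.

263°

Differences from MW-1: to MW-2 (Δx, Δy, Δh) = (-235, -285, -5.26); to MW-3 = (30, -25, +0.53).
Solve a·Δx + b·Δy = Δh: det = (-235)·(-25) − 30·(-285) = 14425.
∂h/∂x = [(-5.26)·(-25) − (+0.53)·(-285)] / 14425 = +0.01959
∂h/∂y = [(-235)·(+0.53) − 30·(-5.26)] / 14425 = +0.002305
Flow direction (−∇h) has components (-0.01959 E, -0.002305 N).
Azimuth = atan2(E, N) = atan2(-0.01959, -0.002305) = 263.3° ≈ 263°.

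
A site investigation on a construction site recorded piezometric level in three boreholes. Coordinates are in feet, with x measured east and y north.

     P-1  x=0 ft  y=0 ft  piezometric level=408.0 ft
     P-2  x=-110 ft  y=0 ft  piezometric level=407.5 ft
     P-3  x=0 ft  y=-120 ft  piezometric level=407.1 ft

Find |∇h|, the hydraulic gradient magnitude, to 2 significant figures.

0.0088

∂h/∂x = (407.5 − 408.0) / (-110 − 0) = +0.004545
∂h/∂y = (407.1 − 408.0) / (-120 − 0) = +0.007500
|∇h| = √(0.004545² + 0.007500²) = 0.00877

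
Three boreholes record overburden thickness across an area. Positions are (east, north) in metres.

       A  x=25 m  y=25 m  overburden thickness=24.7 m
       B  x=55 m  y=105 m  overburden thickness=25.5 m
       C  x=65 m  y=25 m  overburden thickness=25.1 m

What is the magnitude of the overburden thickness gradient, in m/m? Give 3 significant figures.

Taking A as reference: B−A = (30, 80, +0.8); C−A = (40, 0, +0.4).
Determinant of the coordinate differences = 30·0 − 40·80 = -3200.
∂d/∂x = [(+0.8)·0 − (+0.4)·80] / -3200 = +0.01000
∂d/∂y = [30·(+0.4) − 40·(+0.8)] / -3200 = +0.006250
|∇f| = √(0.01000² + 0.006250²) = 0.01179 m/m

0.0118 m/m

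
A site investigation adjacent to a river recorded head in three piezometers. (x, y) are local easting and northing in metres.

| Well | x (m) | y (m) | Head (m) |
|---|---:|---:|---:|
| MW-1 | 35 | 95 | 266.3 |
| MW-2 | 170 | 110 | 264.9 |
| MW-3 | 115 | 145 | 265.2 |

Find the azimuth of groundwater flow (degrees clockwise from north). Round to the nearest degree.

056°

Differences from MW-1: to MW-2 (Δx, Δy, Δh) = (135, 15, -1.4); to MW-3 = (80, 50, -1.1).
Determinant of the coordinate differences = 135·50 − 80·15 = 5550.
∂h/∂x = [(-1.4)·50 − (-1.1)·15] / 5550 = -0.009640
∂h/∂y = [135·(-1.1) − 80·(-1.4)] / 5550 = -0.006577
Flow direction (−∇h) has components (+0.009640 E, +0.006577 N).
Azimuth = atan2(E, N) = atan2(+0.009640, +0.006577) = 55.7° ≈ 056°.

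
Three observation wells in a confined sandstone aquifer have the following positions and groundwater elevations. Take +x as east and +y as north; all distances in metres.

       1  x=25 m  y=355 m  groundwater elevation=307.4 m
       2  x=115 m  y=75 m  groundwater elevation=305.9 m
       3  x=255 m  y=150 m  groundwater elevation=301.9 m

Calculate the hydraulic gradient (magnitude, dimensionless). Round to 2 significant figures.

Differences from 1: to 2 (Δx, Δy, Δh) = (90, -280, -1.5); to 3 = (230, -205, -5.5).
Determinant of the coordinate differences = 90·(-205) − 230·(-280) = 45950.
∂h/∂x = [(-1.5)·(-205) − (-5.5)·(-280)] / 45950 = -0.02682
∂h/∂y = [90·(-5.5) − 230·(-1.5)] / 45950 = -0.003264
|∇h| = √(-0.02682² + -0.003264²) = 0.02702

0.027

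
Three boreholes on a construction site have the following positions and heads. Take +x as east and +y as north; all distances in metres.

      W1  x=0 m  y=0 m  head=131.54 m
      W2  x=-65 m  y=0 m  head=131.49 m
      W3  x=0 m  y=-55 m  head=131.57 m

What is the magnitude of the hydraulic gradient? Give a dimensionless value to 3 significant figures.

∂h/∂x = (131.49 − 131.54) / (-65 − 0) = +0.0007692
∂h/∂y = (131.57 − 131.54) / (-55 − 0) = -0.0005455
|∇h| = √(0.0007692² + -0.0005455²) = 0.000943

0.000943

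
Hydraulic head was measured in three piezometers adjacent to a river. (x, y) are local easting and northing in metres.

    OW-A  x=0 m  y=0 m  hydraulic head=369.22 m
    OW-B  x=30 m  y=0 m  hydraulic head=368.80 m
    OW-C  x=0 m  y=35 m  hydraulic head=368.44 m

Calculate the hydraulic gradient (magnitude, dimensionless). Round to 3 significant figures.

0.0263

∂h/∂x = (368.80 − 369.22) / (30 − 0) = -0.01400
∂h/∂y = (368.44 − 369.22) / (35 − 0) = -0.02229
|∇h| = √(-0.01400² + -0.02229²) = 0.02632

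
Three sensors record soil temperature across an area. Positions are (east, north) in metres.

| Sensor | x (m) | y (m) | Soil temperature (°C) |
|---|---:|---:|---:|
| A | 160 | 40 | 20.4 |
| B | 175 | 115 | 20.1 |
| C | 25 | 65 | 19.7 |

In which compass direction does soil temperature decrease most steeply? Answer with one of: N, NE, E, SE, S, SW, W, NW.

Differences from A: to B (Δx, Δy, Δh) = (15, 75, -0.3); to C = (-135, 25, -0.7).
Determinant of the coordinate differences = 15·25 − (-135)·75 = 10500.
∂T/∂x = [(-0.3)·25 − (-0.7)·75] / 10500 = +0.004286
∂T/∂y = [15·(-0.7) − (-135)·(-0.3)] / 10500 = -0.004857
Steepest decrease is along −∇f = (-0.004286 E, +0.004857 N) → northwest.

NW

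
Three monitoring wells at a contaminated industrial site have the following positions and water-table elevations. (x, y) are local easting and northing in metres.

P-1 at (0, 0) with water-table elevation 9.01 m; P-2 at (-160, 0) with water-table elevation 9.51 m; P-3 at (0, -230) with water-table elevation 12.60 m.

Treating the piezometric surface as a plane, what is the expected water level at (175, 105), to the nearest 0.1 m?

6.8 m

∂h/∂x = (9.51 − 9.01) / (-160 − 0) = -0.003125
∂h/∂y = (12.60 − 9.01) / (-230 − 0) = -0.01561
h(175, 105) = 9.01 + (-0.003125)·(175) + (-0.01561)·(105) = 9.01 -0.547 -1.639 = 6.824 m.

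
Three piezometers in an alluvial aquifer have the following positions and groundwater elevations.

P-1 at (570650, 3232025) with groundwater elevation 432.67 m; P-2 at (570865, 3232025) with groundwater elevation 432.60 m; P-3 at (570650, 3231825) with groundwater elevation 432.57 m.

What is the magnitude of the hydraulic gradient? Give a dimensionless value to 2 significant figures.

∂h/∂x = (432.60 − 432.67) / (570865 − 570650) = -0.0003256
∂h/∂y = (432.57 − 432.67) / (3231825 − 3232025) = +0.0005000
|∇h| = √(-0.0003256² + 0.0005000²) = 0.0005967

0.00060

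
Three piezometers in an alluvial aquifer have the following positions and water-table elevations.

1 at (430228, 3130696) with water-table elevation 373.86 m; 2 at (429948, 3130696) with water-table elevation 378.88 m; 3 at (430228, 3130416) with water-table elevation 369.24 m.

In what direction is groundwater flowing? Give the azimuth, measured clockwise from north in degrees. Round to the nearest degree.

133°

∂h/∂x = (378.88 − 373.86) / (429948 − 430228) = -0.01793
∂h/∂y = (369.24 − 373.86) / (3130416 − 3130696) = +0.01650
Flow direction (−∇h) has components (+0.01793 E, -0.01650 N).
Azimuth = atan2(E, N) = atan2(+0.01793, -0.01650) = 132.6° ≈ 133°.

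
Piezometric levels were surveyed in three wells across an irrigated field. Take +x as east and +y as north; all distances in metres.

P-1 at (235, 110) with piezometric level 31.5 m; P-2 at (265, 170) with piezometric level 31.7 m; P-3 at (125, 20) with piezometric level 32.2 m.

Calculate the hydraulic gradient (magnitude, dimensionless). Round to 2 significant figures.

Taking P-1 as reference: P-2−P-1 = (30, 60, +0.2); P-3−P-1 = (-110, -90, +0.7).
Determinant of the coordinate differences = 30·(-90) − (-110)·60 = 3900.
∂h/∂x = [(+0.2)·(-90) − (+0.7)·60] / 3900 = -0.01538
∂h/∂y = [30·(+0.7) − (-110)·(+0.2)] / 3900 = +0.01103
|∇h| = √(-0.01538² + 0.01103²) = 0.01893

0.019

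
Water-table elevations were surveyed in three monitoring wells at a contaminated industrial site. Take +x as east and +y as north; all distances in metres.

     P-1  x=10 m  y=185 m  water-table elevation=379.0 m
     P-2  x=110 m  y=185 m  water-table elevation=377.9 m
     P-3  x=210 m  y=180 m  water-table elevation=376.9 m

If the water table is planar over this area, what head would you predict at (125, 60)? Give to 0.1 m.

With h = a·x + b·y + c and P-1 as origin, the differences give:
  100·a + 0·b = -1.1
  200·a + (-5)·b = -2.1
Eliminate b (×(-5) and ×0, subtract): -500·a = 5.50 → a = ∂h/∂x = -0.01100
Back-substitute: b = ∂h/∂y = -0.02000.
h(125, 60) = 379.0 + (-0.01100)·(115) + (-0.02000)·(-125) = 379.0 -1.265 +2.500 = 380.235 m.

380.2 m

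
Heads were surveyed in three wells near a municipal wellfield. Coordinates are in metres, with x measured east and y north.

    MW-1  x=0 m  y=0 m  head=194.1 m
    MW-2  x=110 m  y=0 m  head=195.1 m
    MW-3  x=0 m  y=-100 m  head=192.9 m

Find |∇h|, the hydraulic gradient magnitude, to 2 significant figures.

∂h/∂x = (195.1 − 194.1) / (110 − 0) = +0.009091
∂h/∂y = (192.9 − 194.1) / (-100 − 0) = +0.01200
|∇h| = √(0.009091² + 0.01200²) = 0.01505

0.015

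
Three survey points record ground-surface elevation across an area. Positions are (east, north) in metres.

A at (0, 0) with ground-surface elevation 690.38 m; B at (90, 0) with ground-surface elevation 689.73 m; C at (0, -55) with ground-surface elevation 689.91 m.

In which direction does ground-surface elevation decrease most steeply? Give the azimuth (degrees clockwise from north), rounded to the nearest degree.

140°

∂z/∂x = (689.73 − 690.38) / (90 − 0) = -0.007222
∂z/∂y = (689.91 − 690.38) / (-55 − 0) = +0.008545
Steepest decrease is along −∇f: components (+0.007222 E, -0.008545 N).
Azimuth = atan2(+0.007222, -0.008545) = 139.8° ≈ 140°.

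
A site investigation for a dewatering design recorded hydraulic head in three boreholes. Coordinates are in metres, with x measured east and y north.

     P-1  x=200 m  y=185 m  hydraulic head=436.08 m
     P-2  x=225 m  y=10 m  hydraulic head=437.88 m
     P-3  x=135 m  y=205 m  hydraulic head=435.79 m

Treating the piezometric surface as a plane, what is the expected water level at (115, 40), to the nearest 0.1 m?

437.4 m

Taking P-1 as reference: P-2−P-1 = (25, -175, +1.80); P-3−P-1 = (-65, 20, -0.29).
Determinant of the coordinate differences = 25·20 − (-65)·(-175) = -10875.
∂h/∂x = [(+1.80)·20 − (-0.29)·(-175)] / -10875 = +0.001356
∂h/∂y = [25·(-0.29) − (-65)·(+1.80)] / -10875 = -0.01009
h(115, 40) = 436.08 + (+0.001356)·(-85) + (-0.01009)·(-145) = 436.08 -0.115 +1.463 = 437.428 m.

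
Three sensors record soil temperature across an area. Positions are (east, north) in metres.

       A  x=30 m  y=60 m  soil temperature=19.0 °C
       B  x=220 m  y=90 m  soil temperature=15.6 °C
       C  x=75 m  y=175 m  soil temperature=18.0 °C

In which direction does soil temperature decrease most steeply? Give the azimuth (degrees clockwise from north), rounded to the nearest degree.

084°

Taking A as reference: B−A = (190, 30, -3.4); C−A = (45, 115, -1.0).
Determinant of the coordinate differences = 190·115 − 45·30 = 20500.
∂T/∂x = [(-3.4)·115 − (-1.0)·30] / 20500 = -0.01761
∂T/∂y = [190·(-1.0) − 45·(-3.4)] / 20500 = -0.001805
Steepest decrease is along −∇f: components (+0.01761 E, +0.001805 N).
Azimuth = atan2(+0.01761, +0.001805) = 84.1° ≈ 084°.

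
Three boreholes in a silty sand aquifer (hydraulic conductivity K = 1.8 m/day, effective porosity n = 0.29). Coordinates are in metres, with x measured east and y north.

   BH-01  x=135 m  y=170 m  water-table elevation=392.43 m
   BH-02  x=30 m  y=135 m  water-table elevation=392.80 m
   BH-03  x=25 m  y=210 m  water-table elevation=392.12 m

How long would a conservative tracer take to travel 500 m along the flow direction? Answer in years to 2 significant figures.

24 years

Taking BH-01 as reference: BH-02−BH-01 = (-105, -35, +0.37); BH-03−BH-01 = (-110, 40, -0.31).
Solve a·Δx + b·Δy = Δh: det = (-105)·40 − (-110)·(-35) = -8050.
∂h/∂x = [(+0.37)·40 − (-0.31)·(-35)] / -8050 = -0.0004907
∂h/∂y = [(-105)·(-0.31) − (-110)·(+0.37)] / -8050 = -0.009099
|∇h| = √(-0.0004907² + -0.009099²) = 0.009112
Seepage velocity v = K·i/n = 1.8 × 0.009112 / 0.29 = 0.05656 m/day.
t = 500 / 0.05656 = 8840 days = 24.2 years.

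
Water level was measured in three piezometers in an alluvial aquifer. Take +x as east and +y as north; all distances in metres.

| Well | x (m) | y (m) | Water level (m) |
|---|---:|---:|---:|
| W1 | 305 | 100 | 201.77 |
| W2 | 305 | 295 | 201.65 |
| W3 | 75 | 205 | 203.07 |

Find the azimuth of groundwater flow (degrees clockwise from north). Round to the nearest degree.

Taking W1 as reference: W2−W1 = (0, 195, -0.12); W3−W1 = (-230, 105, +1.30).
Determinant of the coordinate differences = 0·105 − (-230)·195 = 44850.
∂h/∂x = [(-0.12)·105 − (+1.30)·195] / 44850 = -0.005933
∂h/∂y = [0·(+1.30) − (-230)·(-0.12)] / 44850 = -0.0006154
Flow direction (−∇h) has components (+0.005933 E, +0.0006154 N).
Azimuth = atan2(E, N) = atan2(+0.005933, +0.0006154) = 84.1° ≈ 084°.

084°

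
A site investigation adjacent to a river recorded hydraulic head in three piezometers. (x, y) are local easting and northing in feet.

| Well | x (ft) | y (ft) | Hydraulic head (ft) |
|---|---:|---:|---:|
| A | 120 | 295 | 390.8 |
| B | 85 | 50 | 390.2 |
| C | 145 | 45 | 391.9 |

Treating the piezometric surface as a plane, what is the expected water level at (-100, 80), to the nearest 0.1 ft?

Differences from A: to B (Δx, Δy, Δh) = (-35, -245, -0.6); to C = (25, -250, +1.1).
Determinant of the coordinate differences = (-35)·(-250) − 25·(-245) = 14875.
∂h/∂x = [(-0.6)·(-250) − (+1.1)·(-245)] / 14875 = +0.02820
∂h/∂y = [(-35)·(+1.1) − 25·(-0.6)] / 14875 = -0.001580
h(-100, 80) = 390.8 + (+0.02820)·(-220) + (-0.001580)·(-215) = 390.8 -6.204 +0.340 = 384.935 ft.

384.9 ft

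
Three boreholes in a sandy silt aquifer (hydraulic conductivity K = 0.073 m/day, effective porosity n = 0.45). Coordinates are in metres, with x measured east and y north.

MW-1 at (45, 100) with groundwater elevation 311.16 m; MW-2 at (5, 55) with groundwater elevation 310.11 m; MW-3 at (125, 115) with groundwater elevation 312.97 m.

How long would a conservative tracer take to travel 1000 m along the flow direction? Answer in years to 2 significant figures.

760 years

With h = a·x + b·y + c and MW-1 as origin, the differences give:
  (-40)·a + (-45)·b = -1.05
  80·a + 15·b = +1.81
Eliminate b (×15 and ×(-45), subtract): 3000·a = 65.700 → a = ∂h/∂x = +0.02190
Back-substitute: b = ∂h/∂y = +0.003867.
|∇h| = √(0.02190² + 0.003867²) = 0.02224
Seepage velocity v = K·i/n = 0.073 × 0.02224 / 0.45 = 0.003608 m/day.
t = 1000 / 0.003608 = 2.772e+05 days = 759 years.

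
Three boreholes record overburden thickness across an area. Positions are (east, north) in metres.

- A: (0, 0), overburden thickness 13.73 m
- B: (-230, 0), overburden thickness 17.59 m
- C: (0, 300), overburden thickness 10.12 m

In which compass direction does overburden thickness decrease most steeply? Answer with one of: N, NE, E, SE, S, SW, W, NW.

∂d/∂x = (17.59 − 13.73) / (-230 − 0) = -0.01678
∂d/∂y = (10.12 − 13.73) / (300 − 0) = -0.01203
Steepest decrease is along −∇f = (+0.01678 E, +0.01203 N) → northeast.

NE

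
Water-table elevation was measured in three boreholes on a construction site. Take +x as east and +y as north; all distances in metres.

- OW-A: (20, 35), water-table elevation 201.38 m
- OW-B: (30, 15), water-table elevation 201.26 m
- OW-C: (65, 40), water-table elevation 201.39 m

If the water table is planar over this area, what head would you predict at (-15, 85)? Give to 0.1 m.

Taking OW-A as reference: OW-B−OW-A = (10, -20, -0.12); OW-C−OW-A = (45, 5, +0.01).
Determinant of the coordinate differences = 10·5 − 45·(-20) = 950.
∂h/∂x = [(-0.12)·5 − (+0.01)·(-20)] / 950 = -0.0004211
∂h/∂y = [10·(+0.01) − 45·(-0.12)] / 950 = +0.005789
h(-15, 85) = 201.38 + (-0.0004211)·(-35) + (+0.005789)·(50) = 201.38 +0.015 +0.289 = 201.684 m.

201.7 m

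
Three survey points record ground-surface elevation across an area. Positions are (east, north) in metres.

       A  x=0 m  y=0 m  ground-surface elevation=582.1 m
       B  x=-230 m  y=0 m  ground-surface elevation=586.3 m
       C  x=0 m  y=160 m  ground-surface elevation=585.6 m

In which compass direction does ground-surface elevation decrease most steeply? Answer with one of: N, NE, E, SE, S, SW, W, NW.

∂z/∂x = (586.3 − 582.1) / (-230 − 0) = -0.01826
∂z/∂y = (585.6 − 582.1) / (160 − 0) = +0.02187
Steepest decrease is along −∇f = (+0.01826 E, -0.02187 N) → southeast.

SE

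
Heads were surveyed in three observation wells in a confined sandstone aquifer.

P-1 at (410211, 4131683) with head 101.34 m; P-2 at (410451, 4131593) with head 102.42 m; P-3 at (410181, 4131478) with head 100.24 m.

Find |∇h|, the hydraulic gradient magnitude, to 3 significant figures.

0.00762

Three-point gradient (reference P-1): Δ to P-2 = (240, -90, +1.08), Δ to P-3 = (-30, -205, -1.10).
∂h/∂x = +0.006173, ∂h/∂y = +0.004462 (det = -51900).
|∇h| = √(0.006173² + 0.004462²) = 0.007617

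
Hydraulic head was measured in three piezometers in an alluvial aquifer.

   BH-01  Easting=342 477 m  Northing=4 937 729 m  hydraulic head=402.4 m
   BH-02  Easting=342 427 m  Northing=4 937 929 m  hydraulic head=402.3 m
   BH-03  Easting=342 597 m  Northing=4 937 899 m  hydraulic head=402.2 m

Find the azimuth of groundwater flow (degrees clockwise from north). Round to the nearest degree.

Taking BH-01 as reference: BH-02−BH-01 = (-50, 200, -0.1); BH-03−BH-01 = (120, 170, -0.2).
Solve a·Δx + b·Δy = Δh: det = (-50)·170 − 120·200 = -32500.
∂h/∂x = [(-0.1)·170 − (-0.2)·200] / -32500 = -0.0007077
∂h/∂y = [(-50)·(-0.2) − 120·(-0.1)] / -32500 = -0.0006769
Flow direction (−∇h) has components (+0.0007077 E, +0.0006769 N).
Azimuth = atan2(E, N) = atan2(+0.0007077, +0.0006769) = 46.3° ≈ 046°.

046°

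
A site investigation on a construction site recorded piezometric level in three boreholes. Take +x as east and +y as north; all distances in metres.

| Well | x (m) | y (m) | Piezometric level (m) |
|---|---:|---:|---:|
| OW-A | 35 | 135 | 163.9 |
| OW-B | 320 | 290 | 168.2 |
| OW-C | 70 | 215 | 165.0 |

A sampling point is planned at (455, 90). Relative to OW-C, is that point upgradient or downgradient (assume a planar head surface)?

Differences from OW-A: to OW-B (Δx, Δy, Δh) = (285, 155, +4.3); to OW-C = (35, 80, +1.1).
Determinant of the coordinate differences = 285·80 − 35·155 = 17375.
∂h/∂x = [(+4.3)·80 − (+1.1)·155] / 17375 = +0.009986
∂h/∂y = [285·(+1.1) − 35·(+4.3)] / 17375 = +0.009381
Head at (455, 90) = 163.9 + (+0.009986)·(420) + (+0.009381)·(-45) = 167.67 m.
That is higher than the 165.0 m at OW-C, so the point is upgradient.

upgradient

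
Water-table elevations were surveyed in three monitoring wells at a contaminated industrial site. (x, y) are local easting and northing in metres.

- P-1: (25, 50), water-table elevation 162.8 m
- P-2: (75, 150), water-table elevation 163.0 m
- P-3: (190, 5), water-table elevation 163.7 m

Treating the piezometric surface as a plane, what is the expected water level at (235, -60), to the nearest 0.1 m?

With h = a·x + b·y + c and P-1 as origin, the differences give:
  50·a + 100·b = +0.2
  165·a + (-45)·b = +0.9
Eliminate b (×(-45) and ×100, subtract): -18750·a = -99.00 → a = ∂h/∂x = +0.005280
Back-substitute: b = ∂h/∂y = -0.0006400.
h(235, -60) = 162.8 + (+0.005280)·(210) + (-0.0006400)·(-110) = 162.8 +1.109 +0.070 = 163.979 m.

164.0 m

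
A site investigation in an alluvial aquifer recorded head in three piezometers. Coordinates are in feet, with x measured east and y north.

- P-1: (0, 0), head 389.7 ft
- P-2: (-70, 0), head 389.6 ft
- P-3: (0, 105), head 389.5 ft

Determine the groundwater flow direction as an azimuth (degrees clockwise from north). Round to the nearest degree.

323°

∂h/∂x = (389.6 − 389.7) / (-70 − 0) = +0.001429
∂h/∂y = (389.5 − 389.7) / (105 − 0) = -0.001905
Flow direction (−∇h) has components (-0.001429 E, +0.001905 N).
Azimuth = atan2(E, N) = atan2(-0.001429, +0.001905) = 323.1° ≈ 323°.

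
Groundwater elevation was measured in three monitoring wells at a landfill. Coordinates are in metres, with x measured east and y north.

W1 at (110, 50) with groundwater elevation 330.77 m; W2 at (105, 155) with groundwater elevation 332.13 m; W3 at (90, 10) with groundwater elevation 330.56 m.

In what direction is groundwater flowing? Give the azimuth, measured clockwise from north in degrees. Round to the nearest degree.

Differences from W1: to W2 (Δx, Δy, Δh) = (-5, 105, +1.36); to W3 = (-20, -40, -0.21).
Determinant of the coordinate differences = (-5)·(-40) − (-20)·105 = 2300.
∂h/∂x = [(+1.36)·(-40) − (-0.21)·105] / 2300 = -0.01407
∂h/∂y = [(-5)·(-0.21) − (-20)·(+1.36)] / 2300 = +0.01228
Flow direction (−∇h) has components (+0.01407 E, -0.01228 N).
Azimuth = atan2(E, N) = atan2(+0.01407, -0.01228) = 131.1° ≈ 131°.

131°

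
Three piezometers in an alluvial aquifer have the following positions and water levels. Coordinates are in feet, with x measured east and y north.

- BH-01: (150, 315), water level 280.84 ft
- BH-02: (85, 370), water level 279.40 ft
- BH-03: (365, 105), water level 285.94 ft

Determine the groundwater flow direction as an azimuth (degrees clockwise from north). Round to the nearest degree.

315°

Taking BH-01 as reference: BH-02−BH-01 = (-65, 55, -1.44); BH-03−BH-01 = (215, -210, +5.10).
Determinant of the coordinate differences = (-65)·(-210) − 215·55 = 1825.
∂h/∂x = [(-1.44)·(-210) − (+5.10)·55] / 1825 = +0.01200
∂h/∂y = [(-65)·(+5.10) − 215·(-1.44)] / 1825 = -0.01200
Flow direction (−∇h) has components (-0.01200 E, +0.01200 N).
Azimuth = atan2(E, N) = atan2(-0.01200, +0.01200) = 315.0° ≈ 315°.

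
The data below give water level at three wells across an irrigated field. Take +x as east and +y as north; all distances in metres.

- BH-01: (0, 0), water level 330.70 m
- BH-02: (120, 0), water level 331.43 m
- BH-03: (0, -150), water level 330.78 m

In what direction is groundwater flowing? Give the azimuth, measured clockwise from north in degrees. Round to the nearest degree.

∂h/∂x = (331.43 − 330.70) / (120 − 0) = +0.006083
∂h/∂y = (330.78 − 330.70) / (-150 − 0) = -0.0005333
Flow direction (−∇h) has components (-0.006083 E, +0.0005333 N).
Azimuth = atan2(E, N) = atan2(-0.006083, +0.0005333) = 275.0° ≈ 275°.

275°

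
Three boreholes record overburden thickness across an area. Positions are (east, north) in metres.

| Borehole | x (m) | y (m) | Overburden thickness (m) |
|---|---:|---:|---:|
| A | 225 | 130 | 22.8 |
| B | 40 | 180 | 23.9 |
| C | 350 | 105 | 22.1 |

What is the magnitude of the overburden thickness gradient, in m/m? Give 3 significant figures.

Differences from A: to B (Δx, Δy, Δh) = (-185, 50, +1.1); to C = (125, -25, -0.7).
Solve a·Δx + b·Δy = Δd: det = (-185)·(-25) − 125·50 = -1625.
∂d/∂x = [(+1.1)·(-25) − (-0.7)·50] / -1625 = -0.004615
∂d/∂y = [(-185)·(-0.7) − 125·(+1.1)] / -1625 = +0.004923
|∇f| = √(-0.004615² + 0.004923²) = 0.006748 m/m

0.00675 m/m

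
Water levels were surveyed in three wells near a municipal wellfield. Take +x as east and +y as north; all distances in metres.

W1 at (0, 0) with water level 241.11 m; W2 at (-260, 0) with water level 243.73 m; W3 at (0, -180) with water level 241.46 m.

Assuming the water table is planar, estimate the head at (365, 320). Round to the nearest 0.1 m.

∂h/∂x = (243.73 − 241.11) / (-260 − 0) = -0.01008
∂h/∂y = (241.46 − 241.11) / (-180 − 0) = -0.001944
h(365, 320) = 241.11 + (-0.01008)·(365) + (-0.001944)·(320) = 241.11 -3.678 -0.622 = 236.810 m.

236.8 m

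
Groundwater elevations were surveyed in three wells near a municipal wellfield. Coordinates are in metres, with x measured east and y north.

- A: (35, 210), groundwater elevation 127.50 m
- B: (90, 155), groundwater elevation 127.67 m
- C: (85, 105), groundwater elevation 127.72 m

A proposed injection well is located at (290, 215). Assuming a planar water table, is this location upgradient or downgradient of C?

upgradient

With h = a·x + b·y + c and A as origin, the differences give:
  55·a + (-55)·b = +0.17
  50·a + (-105)·b = +0.22
Eliminate b (×(-105) and ×(-55), subtract): -3025·a = -5.750 → a = ∂h/∂x = +0.001901
Back-substitute: b = ∂h/∂y = -0.001190.
Head at (290, 215) = 127.50 + (+0.001901)·(255) + (-0.001190)·(5) = 127.98 m.
That is higher than the 127.72 m at C, so the point is upgradient.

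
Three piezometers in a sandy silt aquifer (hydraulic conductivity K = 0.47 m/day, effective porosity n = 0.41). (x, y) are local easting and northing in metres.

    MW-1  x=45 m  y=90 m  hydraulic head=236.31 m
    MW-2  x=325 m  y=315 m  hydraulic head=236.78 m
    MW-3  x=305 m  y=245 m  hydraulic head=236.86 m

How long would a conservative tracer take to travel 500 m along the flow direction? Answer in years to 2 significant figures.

300 years

Differences from MW-1: to MW-2 (Δx, Δy, Δh) = (280, 225, +0.47); to MW-3 = (260, 155, +0.55).
Determinant of the coordinate differences = 280·155 − 260·225 = -15100.
∂h/∂x = [(+0.47)·155 − (+0.55)·225] / -15100 = +0.003371
∂h/∂y = [280·(+0.55) − 260·(+0.47)] / -15100 = -0.002106
|∇h| = √(0.003371² + -0.002106²) = 0.003975
Seepage velocity v = K·i/n = 0.47 × 0.003975 / 0.41 = 0.004557 m/day.
t = 500 / 0.004557 = 1.097e+05 days = 300 years.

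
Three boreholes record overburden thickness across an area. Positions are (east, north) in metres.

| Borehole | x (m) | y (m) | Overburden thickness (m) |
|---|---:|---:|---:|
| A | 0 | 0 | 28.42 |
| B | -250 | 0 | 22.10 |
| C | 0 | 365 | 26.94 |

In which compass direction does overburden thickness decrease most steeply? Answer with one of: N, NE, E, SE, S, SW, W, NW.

W

∂d/∂x = (22.10 − 28.42) / (-250 − 0) = +0.02528
∂d/∂y = (26.94 − 28.42) / (365 − 0) = -0.004055
Steepest decrease is along −∇f = (-0.02528 E, +0.004055 N) → west.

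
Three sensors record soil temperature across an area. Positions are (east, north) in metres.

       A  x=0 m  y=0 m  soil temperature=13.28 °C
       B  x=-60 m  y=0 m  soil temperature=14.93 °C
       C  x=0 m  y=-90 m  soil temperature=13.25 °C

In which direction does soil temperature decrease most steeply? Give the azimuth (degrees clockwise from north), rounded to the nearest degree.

∂T/∂x = (14.93 − 13.28) / (-60 − 0) = -0.02750
∂T/∂y = (13.25 − 13.28) / (-90 − 0) = +0.0003333
Steepest decrease is along −∇f: components (+0.02750 E, -0.0003333 N).
Azimuth = atan2(+0.02750, -0.0003333) = 90.7° ≈ 091°.

091°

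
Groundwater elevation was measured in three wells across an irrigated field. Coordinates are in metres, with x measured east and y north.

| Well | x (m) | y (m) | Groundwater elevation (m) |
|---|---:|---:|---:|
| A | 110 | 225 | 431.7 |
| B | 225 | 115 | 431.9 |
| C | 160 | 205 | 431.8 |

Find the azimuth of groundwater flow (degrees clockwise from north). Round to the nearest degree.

Differences from A: to B (Δx, Δy, Δh) = (115, -110, +0.2); to C = (50, -20, +0.1).
Solve a·Δx + b·Δy = Δh: det = 115·(-20) − 50·(-110) = 3200.
∂h/∂x = [(+0.2)·(-20) − (+0.1)·(-110)] / 3200 = +0.002188
∂h/∂y = [115·(+0.1) − 50·(+0.2)] / 3200 = +0.0004688
Flow direction (−∇h) has components (-0.002188 E, -0.0004688 N).
Azimuth = atan2(E, N) = atan2(-0.002188, -0.0004688) = 257.9° ≈ 258°.

258°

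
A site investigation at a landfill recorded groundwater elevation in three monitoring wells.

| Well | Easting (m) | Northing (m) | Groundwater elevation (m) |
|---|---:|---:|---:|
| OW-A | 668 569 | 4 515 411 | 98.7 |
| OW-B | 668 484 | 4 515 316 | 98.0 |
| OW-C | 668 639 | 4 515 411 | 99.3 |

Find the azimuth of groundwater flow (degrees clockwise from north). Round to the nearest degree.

Differences from OW-A: to OW-B (Δx, Δy, Δh) = (-85, -95, -0.7); to OW-C = (70, 0, +0.6).
Determinant of the coordinate differences = (-85)·0 − 70·(-95) = 6650.
∂h/∂x = [(-0.7)·0 − (+0.6)·(-95)] / 6650 = +0.008571
∂h/∂y = [(-85)·(+0.6) − 70·(-0.7)] / 6650 = -0.0003008
Flow direction (−∇h) has components (-0.008571 E, +0.0003008 N).
Azimuth = atan2(E, N) = atan2(-0.008571, +0.0003008) = 272.0° ≈ 272°.

272°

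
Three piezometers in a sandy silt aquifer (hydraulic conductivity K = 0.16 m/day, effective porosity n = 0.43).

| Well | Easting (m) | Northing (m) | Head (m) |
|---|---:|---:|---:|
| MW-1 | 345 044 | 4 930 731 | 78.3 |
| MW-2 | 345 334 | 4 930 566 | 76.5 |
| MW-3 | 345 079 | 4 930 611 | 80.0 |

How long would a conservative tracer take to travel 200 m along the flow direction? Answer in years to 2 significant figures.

57 years

With h = a·x + b·y + c and MW-1 as origin, the differences give:
  290·a + (-165)·b = -1.8
  35·a + (-120)·b = +1.7
Eliminate b (×(-120) and ×(-165), subtract): -29025·a = 496.50 → a = ∂h/∂x = -0.01711
Back-substitute: b = ∂h/∂y = -0.01916.
|∇h| = √(-0.01711² + -0.01916²) = 0.02569
Seepage velocity v = K·i/n = 0.16 × 0.02569 / 0.43 = 0.009559 m/day.
t = 200 / 0.009559 = 2.092e+04 days = 57.3 years.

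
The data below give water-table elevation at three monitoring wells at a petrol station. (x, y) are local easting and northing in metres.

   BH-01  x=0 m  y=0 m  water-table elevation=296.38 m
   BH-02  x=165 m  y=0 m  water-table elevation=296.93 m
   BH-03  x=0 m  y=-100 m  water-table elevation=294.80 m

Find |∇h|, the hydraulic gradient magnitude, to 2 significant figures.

∂h/∂x = (296.93 − 296.38) / (165 − 0) = +0.003333
∂h/∂y = (294.80 − 296.38) / (-100 − 0) = +0.01580
|∇h| = √(0.003333² + 0.01580²) = 0.01615

0.016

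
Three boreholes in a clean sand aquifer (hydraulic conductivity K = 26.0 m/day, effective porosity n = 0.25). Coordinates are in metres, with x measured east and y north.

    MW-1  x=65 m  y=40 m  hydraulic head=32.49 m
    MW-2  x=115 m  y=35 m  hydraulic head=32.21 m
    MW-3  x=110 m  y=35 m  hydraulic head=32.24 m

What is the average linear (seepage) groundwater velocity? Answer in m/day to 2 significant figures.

With h = a·x + b·y + c and MW-1 as origin, the differences give:
  50·a + (-5)·b = -0.28
  45·a + (-5)·b = -0.25
Eliminate b (×(-5) and ×(-5), subtract): -25·a = 0.150 → a = ∂h/∂x = -0.006000
Back-substitute: b = ∂h/∂y = -0.004000.
|∇h| = √(-0.006000² + -0.004000²) = 0.007211
Seepage velocity v = K·i/n = 26.0 × 0.007211 / 0.25 = 0.7499 m/day.

0.75 m/day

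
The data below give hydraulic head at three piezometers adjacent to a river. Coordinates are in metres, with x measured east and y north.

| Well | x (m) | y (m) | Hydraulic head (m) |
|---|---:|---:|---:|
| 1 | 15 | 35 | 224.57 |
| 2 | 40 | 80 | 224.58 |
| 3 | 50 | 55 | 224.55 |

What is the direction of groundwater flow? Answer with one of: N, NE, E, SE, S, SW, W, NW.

Differences from 1: to 2 (Δx, Δy, Δh) = (25, 45, +0.01); to 3 = (35, 20, -0.02).
Solve a·Δx + b·Δy = Δh: det = 25·20 − 35·45 = -1075.
∂h/∂x = [(+0.01)·20 − (-0.02)·45] / -1075 = -0.001023
∂h/∂y = [25·(-0.02) − 35·(+0.01)] / -1075 = +0.0007907
Flow = −∇h = (+0.001023 east, -0.0007907 north), which points southeast.

SE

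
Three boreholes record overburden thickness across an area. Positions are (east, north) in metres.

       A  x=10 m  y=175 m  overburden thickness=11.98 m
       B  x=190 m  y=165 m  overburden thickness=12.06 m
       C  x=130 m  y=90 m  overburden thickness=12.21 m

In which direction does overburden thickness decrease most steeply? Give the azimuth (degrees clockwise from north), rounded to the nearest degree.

Taking A as reference: B−A = (180, -10, +0.08); C−A = (120, -85, +0.23).
Solve a·Δx + b·Δy = Δd: det = 180·(-85) − 120·(-10) = -14100.
∂d/∂x = [(+0.08)·(-85) − (+0.23)·(-10)] / -14100 = +0.0003191
∂d/∂y = [180·(+0.23) − 120·(+0.08)] / -14100 = -0.002255
Steepest decrease is along −∇f: components (-0.0003191 E, +0.002255 N).
Azimuth = atan2(-0.0003191, +0.002255) = 351.9° ≈ 352°.

352°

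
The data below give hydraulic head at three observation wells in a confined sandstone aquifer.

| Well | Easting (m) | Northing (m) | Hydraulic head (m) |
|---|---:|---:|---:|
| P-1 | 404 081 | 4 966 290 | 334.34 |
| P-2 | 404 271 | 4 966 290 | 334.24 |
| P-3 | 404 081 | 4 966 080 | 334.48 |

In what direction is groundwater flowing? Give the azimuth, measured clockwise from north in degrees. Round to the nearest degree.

038°

∂h/∂x = (334.24 − 334.34) / (404271 − 404081) = -0.0005263
∂h/∂y = (334.48 − 334.34) / (4966080 − 4966290) = -0.0006667
Flow direction (−∇h) has components (+0.0005263 E, +0.0006667 N).
Azimuth = atan2(E, N) = atan2(+0.0005263, +0.0006667) = 38.3° ≈ 038°.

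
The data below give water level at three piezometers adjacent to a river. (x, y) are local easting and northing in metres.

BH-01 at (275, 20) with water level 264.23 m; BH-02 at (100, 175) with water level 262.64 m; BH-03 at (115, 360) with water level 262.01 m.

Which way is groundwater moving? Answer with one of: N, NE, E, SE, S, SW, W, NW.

Differences from BH-01: to BH-02 (Δx, Δy, Δh) = (-175, 155, -1.59); to BH-03 = (-160, 340, -2.22).
Solve a·Δx + b·Δy = Δh: det = (-175)·340 − (-160)·155 = -34700.
∂h/∂x = [(-1.59)·340 − (-2.22)·155] / -34700 = +0.005663
∂h/∂y = [(-175)·(-2.22) − (-160)·(-1.59)] / -34700 = -0.003865
Flow = −∇h = (-0.005663 east, +0.003865 north), which points northwest.

NW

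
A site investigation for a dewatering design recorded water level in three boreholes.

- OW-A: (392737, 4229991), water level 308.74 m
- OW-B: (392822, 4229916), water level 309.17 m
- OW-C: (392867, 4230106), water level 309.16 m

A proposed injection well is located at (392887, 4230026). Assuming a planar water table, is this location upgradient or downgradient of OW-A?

With h = a·x + b·y + c and OW-A as origin, the differences give:
  85·a + (-75)·b = +0.43
  130·a + 115·b = +0.42
Eliminate b (×115 and ×(-75), subtract): 19525·a = 80.950 → a = ∂h/∂x = +0.004146
Back-substitute: b = ∂h/∂y = -0.001035.
Head at (392887, 4230026) = 308.74 + (+0.004146)·(150) + (-0.001035)·(35) = 309.33 m.
That is higher than the 308.74 m at OW-A, so the point is upgradient.

upgradient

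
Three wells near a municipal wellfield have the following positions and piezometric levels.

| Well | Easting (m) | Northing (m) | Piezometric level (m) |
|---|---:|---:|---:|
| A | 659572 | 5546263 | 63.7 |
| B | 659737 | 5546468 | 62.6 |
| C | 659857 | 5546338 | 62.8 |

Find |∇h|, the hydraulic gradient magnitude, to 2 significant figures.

Differences from A: to B (Δx, Δy, Δh) = (165, 205, -1.1); to C = (285, 75, -0.9).
Determinant of the coordinate differences = 165·75 − 285·205 = -46050.
∂h/∂x = [(-1.1)·75 − (-0.9)·205] / -46050 = -0.002215
∂h/∂y = [165·(-0.9) − 285·(-1.1)] / -46050 = -0.003583
|∇h| = √(-0.002215² + -0.003583²) = 0.004212

0.0042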